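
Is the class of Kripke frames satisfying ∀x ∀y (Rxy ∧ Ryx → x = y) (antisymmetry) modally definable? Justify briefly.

If a class were modally definable it would be closed under surjective bounded morphisms (Goldblatt–Thomason).
The 8-cycle (worlds w0,w1,w2,w3,w4,w5,w6,w7 with w0→w1→w2→w3→w4→w5→w6→w7→w0) is antisymmetric. Sending even-indexed worlds to a and odd-indexed worlds to b is a surjective bounded morphism onto the two-world frame with a↔b, which is not antisymmetric.
So the class is not modally definable.

No — not modally definable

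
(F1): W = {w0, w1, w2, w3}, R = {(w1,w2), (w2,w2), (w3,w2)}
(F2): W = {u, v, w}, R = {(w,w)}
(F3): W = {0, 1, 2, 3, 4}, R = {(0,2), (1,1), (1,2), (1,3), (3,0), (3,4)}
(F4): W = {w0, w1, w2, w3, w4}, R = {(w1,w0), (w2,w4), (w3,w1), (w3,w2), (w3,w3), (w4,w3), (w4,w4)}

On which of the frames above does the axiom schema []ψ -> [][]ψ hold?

This is the axiom for transitivity; its first-order frame correspondent is forall x forall y forall z (Rxy & Ryz -> Rxz).
(F1): holds.
(F2): holds.
(F3): fails — R13 and R34 but not R14.
(F4): fails — Rw2w4 and Rw4w3 but not Rw2w3.

(F1), (F2)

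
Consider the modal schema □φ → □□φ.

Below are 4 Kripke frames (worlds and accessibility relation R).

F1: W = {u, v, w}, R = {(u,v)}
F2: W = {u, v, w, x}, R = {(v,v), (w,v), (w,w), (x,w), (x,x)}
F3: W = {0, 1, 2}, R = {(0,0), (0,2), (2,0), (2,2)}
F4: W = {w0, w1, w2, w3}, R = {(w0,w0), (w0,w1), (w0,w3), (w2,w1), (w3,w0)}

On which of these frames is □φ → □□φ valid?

This is the axiom for transitivity; its first-order frame correspondent is ∀x ∀y ∀z (Rxy ∧ Ryz → Rxz).
F1: ✓.
F2: fails — Rxw and Rwv but not Rxv.
F3: ✓.
F4: fails — Rw3w0 and Rw0w1 but not Rw3w1.
Valid on: F1, F3.

F1, F3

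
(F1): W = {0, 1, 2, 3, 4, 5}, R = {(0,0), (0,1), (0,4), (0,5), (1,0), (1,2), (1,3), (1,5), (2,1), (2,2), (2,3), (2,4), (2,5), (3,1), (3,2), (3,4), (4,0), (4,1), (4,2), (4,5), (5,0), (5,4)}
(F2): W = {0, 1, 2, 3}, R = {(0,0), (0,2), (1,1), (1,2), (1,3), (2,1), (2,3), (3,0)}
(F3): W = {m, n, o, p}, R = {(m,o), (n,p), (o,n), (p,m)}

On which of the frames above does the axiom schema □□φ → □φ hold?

(F1), (F2)

The schema corresponds to density: ∀x ∀y (Rxy → ∃z (Rxz ∧ Rzy)).
(F1): condition met.
(F2): condition met.
(F3): fails — Ron but no z with Roz and Rzn.
Valid on: (F1), (F2).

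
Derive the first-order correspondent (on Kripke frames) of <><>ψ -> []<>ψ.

forall x forall y forall z ((x R^2 y & xRz) -> exists w (y = w & zRw))

This is a Sahlqvist (Geach-type) schema ◇^2□^0ψ → □^1◇^1ψ.
Minimal-valuation argument: fix x; take any y with xR^2y and any z with xR^1z. Set V(ψ) to the set of worlds R-reachable from y in exactly 0 steps. Then □^0ψ holds at y, so the antecedent holds at x; validity forces ◇^1ψ at z, giving a w with zR^1w and yR^0w.
First-order correspondent: forall x forall y forall z ((x R^2 y & xRz) -> exists w (y = w & zRw)).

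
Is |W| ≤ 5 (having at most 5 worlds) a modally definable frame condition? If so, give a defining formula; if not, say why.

Not modally definable

Any modally definable frame class is closed under disjoint unions.
Any modal formula valid on each of 6 disjoint one-world frames is valid on their disjoint union (validity is preserved under disjoint unions). Each one-world frame has |W|=1≤5, but the union has |W|=6.
So no modal formula (or set of formulas) defines exactly the |W|≤5 frames.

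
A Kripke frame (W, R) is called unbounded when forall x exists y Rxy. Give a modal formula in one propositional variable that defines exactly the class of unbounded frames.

This is seriality; the standard corresponding axiom is D: □q → ◇q.

□q → ◇q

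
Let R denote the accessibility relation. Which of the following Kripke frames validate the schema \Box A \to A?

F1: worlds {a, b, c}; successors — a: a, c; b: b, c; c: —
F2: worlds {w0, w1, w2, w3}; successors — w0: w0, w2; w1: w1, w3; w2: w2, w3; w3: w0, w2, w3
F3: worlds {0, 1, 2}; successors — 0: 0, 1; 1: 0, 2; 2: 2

F2

This is the axiom for reflexivity; its first-order frame correspondent is \forall x Rxx.
F1: fails — world c does not see itself.
F2: condition met.
F3: fails — world 1 does not see itself.
Valid on: F2.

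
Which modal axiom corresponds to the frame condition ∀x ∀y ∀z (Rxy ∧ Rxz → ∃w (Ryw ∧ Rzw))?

A defining formula is ◇□q → □◇q (the .2 axiom).
Suppose ◇□q→□◇q is valid. Take Rxy, Rxz and set V(q)={w : Ryw}. Then □q at y so ◇□q at x, so □◇q at x, so ◇q at z, giving w with Rzw and Ryw.

◇□q → □◇q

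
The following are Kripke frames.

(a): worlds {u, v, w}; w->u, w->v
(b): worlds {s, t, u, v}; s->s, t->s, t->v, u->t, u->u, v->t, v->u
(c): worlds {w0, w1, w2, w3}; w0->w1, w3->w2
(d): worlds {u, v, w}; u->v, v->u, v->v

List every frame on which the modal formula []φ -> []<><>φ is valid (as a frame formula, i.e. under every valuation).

(b), (d)

This is the axiom for a generalized confluence (Geach) condition; its first-order frame correspondent is forall x forall z (xRz -> exists w (xRw & z R^2 w)).
(a): fails — wRu but no t with wRt and uR²t.
(b): satisfies the condition.
(c): fails — w0Rw1 but no w with w0Rw and w1R²w.
(d): satisfies the condition.
Valid on: (b), (d).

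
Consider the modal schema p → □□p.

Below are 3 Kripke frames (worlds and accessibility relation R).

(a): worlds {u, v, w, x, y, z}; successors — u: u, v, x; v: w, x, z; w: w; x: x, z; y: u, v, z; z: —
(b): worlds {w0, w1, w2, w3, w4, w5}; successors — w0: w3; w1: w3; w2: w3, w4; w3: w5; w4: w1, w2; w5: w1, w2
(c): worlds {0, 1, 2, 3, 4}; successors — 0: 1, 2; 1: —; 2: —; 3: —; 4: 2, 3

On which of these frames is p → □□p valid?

This is the axiom for a generalized confluence (Geach) condition; its first-order frame correspondent is ∀x ∀z (xR²z → ∃w (x = w ∧ z = w)).
(a): fails — uR²v but u ≠ v.
(b): fails — w0R²w5 but w0 ≠ w5.
(c): condition met.
Valid on: (c).

(c)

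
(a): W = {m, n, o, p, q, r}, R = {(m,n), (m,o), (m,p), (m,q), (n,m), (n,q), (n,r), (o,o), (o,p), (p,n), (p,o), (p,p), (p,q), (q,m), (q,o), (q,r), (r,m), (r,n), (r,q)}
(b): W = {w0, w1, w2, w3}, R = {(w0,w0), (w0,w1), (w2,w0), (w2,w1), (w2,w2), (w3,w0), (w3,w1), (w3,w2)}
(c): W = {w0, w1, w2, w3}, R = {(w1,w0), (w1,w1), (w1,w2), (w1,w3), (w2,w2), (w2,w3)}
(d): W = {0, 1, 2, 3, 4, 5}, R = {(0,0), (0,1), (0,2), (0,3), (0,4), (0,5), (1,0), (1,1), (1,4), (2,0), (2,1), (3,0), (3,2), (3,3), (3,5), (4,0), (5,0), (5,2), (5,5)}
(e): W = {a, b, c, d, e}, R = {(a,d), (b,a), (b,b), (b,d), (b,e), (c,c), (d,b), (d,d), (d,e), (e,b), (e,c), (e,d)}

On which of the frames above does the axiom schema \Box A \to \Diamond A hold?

This is the axiom for seriality; its first-order frame correspondent is \forall x \exists y Rxy.
(a): condition met.
(b): fails — world w1 has no successor.
(c): fails — world w0 has no successor.
(d): condition met.
(e): condition met.

(a), (d), (e)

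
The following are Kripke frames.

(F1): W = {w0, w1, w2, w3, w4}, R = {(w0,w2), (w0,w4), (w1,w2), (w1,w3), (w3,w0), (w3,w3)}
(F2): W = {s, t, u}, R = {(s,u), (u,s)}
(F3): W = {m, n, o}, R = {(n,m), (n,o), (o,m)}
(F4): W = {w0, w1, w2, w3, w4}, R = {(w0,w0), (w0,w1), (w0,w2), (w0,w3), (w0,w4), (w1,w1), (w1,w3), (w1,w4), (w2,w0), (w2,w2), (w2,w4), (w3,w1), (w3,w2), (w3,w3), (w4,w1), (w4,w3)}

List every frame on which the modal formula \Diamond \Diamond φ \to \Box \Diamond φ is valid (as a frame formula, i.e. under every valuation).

(F2)

The schema corresponds to a generalized confluence (Geach) condition: \forall x \forall y \forall z ((x R^2 y \wedge xRz) \to \exists w (y = w \wedge zRw)).
(F1): fails — w1R²w0, w1Rw2 but no w with w0=w and w2Rw.
(F2): holds.
(F3): fails — nR²m, nRm but no w with m=w and mRw.
(F4): fails — w0R²w0, w0Rw1 but no w with w0=w and w1Rw.
Valid on: (F2).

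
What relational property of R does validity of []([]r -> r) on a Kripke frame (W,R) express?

shift-reflexivity

Suppose □(□r→r) is valid. Take Rxy and set V(r)={w : Ryw}. Then at y, □r holds; since □(□r→r) at x, □r→r at y, so r at y, i.e. Ryy.
Conversely, on a frame with shift-reflexivity the schema holds at every world under every valuation.
Frame condition: forall x forall y (Rxy -> Ryy).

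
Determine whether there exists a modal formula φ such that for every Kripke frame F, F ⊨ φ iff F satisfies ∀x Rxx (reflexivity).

This is a Sahlqvist condition; the T axiom □r → r defines it.
Suppose □r→r is valid. At any x set V(r)={w : Rxw}. Then □r holds at x, so r holds at x, i.e. Rxx.

Yes, by □r → r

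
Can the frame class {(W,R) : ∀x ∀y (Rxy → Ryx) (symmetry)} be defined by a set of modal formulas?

Definable; q → □◇q defines it

The condition is symmetry. A defining modal formula is q → □◇q.
Suppose q→□◇q is valid. Take Rxy and set V(q)={x}. Then q at x, so □◇q at x, so ◇q at y, so some z with Ryz has q; z=x, i.e. Ryx.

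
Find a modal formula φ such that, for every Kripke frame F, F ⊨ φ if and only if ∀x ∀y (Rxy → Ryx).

ψ → □◇ψ

A defining formula is ψ → □◇ψ (the B axiom).
Suppose ψ→□◇ψ is valid. Take Rxy and set V(ψ)={x}. Then ψ at x, so □◇ψ at x, so ◇ψ at y, so some z with Ryz has ψ; z=x, i.e. Ryx.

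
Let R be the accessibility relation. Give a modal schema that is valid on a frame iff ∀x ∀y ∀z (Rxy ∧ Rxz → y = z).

The condition is partial functionality. The CD schema ◇p → □p defines it.
Suppose ◇p→□p is valid. Take Rxy, Rxz and set V(p)={y}. Then ◇p at x, so □p at x, so p at z, i.e. z=y.

◇p → □p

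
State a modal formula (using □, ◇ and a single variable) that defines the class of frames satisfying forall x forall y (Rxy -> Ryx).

s → □◇s

The condition is symmetry. The B schema s → □◇s defines it.
Suppose s→□◇s is valid. Take Rxy and set V(s)={x}. Then s at x, so □◇s at x, so ◇s at y, so some z with Ryz has s; z=x, i.e. Ryx.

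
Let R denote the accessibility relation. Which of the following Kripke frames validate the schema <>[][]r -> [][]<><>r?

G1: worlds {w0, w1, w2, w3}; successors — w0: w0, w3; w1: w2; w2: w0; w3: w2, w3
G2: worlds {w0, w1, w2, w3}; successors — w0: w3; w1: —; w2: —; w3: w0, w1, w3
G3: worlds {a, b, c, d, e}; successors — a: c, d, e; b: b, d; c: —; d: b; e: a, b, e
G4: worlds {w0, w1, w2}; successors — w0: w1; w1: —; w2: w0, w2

The schema corresponds to a generalized confluence (Geach) condition: forall x forall y forall z ((xRy & x R^2 z) -> exists w (y R^2 w & z R^2 w)).
G1: condition met.
G2: fails — w0Rw3, w0R²w1 but no w with w3R²w and w1R²w.
G3: fails — aRc, aR²a but no w with cR²w and aR²w.
G4: fails — w2Rw0, w2R²w0 but no w with w0R²w and w0R²w.
Valid on: G1.

G1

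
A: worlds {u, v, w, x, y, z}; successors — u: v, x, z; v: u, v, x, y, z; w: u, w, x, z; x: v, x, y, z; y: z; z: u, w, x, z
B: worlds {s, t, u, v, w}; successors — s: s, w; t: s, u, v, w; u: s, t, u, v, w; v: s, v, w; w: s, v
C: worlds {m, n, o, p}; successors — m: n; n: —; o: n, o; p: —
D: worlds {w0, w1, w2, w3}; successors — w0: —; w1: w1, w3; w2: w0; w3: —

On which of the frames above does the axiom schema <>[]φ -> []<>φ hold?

The schema corresponds to convergence: forall x forall y forall z (Rxy & Rxz -> exists w (Ryw & Rzw)).
A: satisfies the condition.
B: satisfies the condition.
C: fails — Rmn and Rmn but n and n have no common successor.
D: fails — Rw1w1 and Rw1w3 but w1 and w3 have no common successor.
Valid on: A, B.

A, B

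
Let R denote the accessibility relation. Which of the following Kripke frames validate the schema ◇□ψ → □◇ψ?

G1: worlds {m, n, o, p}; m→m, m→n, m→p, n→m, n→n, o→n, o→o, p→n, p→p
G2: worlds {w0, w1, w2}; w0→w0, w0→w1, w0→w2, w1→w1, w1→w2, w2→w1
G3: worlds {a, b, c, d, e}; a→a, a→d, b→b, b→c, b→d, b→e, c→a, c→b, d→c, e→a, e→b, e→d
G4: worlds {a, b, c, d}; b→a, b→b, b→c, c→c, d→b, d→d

The schema corresponds to convergence: ∀x ∀y ∀z (Rxy ∧ Rxz → ∃w (Ryw ∧ Rzw)).
G1: satisfies the condition.
G2: satisfies the condition.
G3: fails — Raa and Rad but a and d have no common successor.
G4: fails — Rbc and Rba but c and a have no common successor.

G1, G2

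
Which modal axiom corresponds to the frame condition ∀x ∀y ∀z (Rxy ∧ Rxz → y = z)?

A defining formula is ◇p → □p (the CD axiom).
Suppose ◇p→□p is valid. Take Rxy, Rxz and set V(p)={y}. Then ◇p at x, so □p at x, so p at z, i.e. z=y.

◇p → □p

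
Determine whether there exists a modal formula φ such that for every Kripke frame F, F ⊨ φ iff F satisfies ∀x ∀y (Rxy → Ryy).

The condition is shift-reflexivity. A defining modal formula is □(□q → q).
Suppose □(□q→q) is valid. Take Rxy and set V(q)={w : Ryw}. Then at y, □q holds; since □(□q→q) at x, □q→q at y, so q at y, i.e. Ryy.

Definable; □(□q → q) defines it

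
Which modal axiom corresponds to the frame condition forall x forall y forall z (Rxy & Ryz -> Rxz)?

This is transitivity; the standard corresponding axiom is 4: □q → □□q.
Suppose □q→□□q is valid. Take Rxy, Ryz and set V(q)={w : Rxw}. Then □q at x, so □□q at x, so □q at y, so q at z, i.e. Rxz.

□q → □□q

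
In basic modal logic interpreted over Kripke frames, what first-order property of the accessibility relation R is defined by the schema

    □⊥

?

emptiness of R: ∀x ∀y ¬Rxy

This is the Ver axiom.
Its frame correspondent is emptiness of R — ∀x ∀y ¬Rxy.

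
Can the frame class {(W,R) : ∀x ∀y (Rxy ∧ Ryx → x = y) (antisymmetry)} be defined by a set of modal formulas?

Any modally definable frame class is closed under surjective bounded morphisms.
The 6-cycle (worlds s,t,u,v,w,x with s→t→u→v→w→x→s) is antisymmetric. Sending even-indexed worlds to • and odd-indexed worlds to ∘ is a surjective bounded morphism onto the two-world frame with •↔∘, which is not antisymmetric.
So no modal formula (or set of formulas) defines exactly the antisymmetric frames.

Not definable by any modal formula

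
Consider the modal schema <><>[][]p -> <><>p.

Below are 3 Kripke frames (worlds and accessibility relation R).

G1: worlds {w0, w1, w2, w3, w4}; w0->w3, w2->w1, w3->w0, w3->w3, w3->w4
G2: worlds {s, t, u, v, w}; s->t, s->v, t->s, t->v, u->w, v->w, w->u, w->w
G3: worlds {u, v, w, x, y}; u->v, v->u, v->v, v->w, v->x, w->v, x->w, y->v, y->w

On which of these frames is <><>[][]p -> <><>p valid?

The schema corresponds to a generalized confluence (Geach) condition: forall x forall y (x R^2 y -> exists w (y R^2 w & x R^2 w)).
G1: fails — w0R²w4 but no w with w4R²w and w0R²w.
G2: ✓.
G3: ✓.

G2, G3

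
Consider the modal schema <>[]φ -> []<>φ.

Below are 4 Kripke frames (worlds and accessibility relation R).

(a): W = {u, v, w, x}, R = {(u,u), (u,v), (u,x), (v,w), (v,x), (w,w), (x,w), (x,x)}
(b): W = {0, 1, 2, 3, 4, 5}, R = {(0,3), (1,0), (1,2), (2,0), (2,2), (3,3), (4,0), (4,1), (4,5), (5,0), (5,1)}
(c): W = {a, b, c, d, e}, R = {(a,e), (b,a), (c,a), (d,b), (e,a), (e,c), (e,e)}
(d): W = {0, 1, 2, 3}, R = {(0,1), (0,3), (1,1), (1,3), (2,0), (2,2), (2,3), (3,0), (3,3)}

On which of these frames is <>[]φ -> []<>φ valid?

This is the axiom for convergence; its first-order frame correspondent is forall x forall y forall z (Rxy & Rxz -> exists w (Ryw & Rzw)).
(a): ✓.
(b): fails — R10 and R12 but 0 and 2 have no common successor.
(c): fails — Rea and Rec but a and c have no common successor.
(d): ✓.

(a), (d)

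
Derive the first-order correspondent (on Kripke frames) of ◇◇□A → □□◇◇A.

∀x ∀y ∀z ((xR²y ∧ xR²z) → ∃w (yRw ∧ zR²w))

This is a Sahlqvist (Geach-type) schema ◇^2□^1A → □^2◇^2A.
First-order correspondent: ∀x ∀y ∀z ((xR²y ∧ xR²z) → ∃w (yRw ∧ zR²w)).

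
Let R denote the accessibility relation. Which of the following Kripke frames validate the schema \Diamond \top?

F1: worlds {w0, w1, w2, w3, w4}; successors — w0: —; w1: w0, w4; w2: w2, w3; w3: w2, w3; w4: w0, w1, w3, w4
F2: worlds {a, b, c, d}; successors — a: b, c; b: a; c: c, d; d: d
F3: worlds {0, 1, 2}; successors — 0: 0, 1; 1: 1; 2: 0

F2, F3

This is the axiom for seriality; its first-order frame correspondent is \forall x \exists y Rxy.
F1: fails — world w0 has no successor.
F2: holds.
F3: holds.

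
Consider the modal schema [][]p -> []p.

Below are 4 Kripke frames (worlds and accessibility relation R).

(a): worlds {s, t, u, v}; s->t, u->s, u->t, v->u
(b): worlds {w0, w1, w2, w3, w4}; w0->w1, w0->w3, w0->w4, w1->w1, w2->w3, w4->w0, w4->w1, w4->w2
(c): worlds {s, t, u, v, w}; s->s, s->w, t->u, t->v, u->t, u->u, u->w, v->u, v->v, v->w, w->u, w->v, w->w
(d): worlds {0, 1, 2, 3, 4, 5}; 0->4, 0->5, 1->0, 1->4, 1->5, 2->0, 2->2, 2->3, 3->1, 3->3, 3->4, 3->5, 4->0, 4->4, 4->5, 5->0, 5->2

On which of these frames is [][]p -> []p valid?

Frame correspondent (Sahlqvist): forall x forall y (Rxy -> exists z (Rxz & Rzy)) — i.e. density.
(a): fails — Rus but no z with Ruz and Rzs.
(b): fails — Rw0w4 but no z with Rw0z and Rzw4.
(c): satisfies the condition.
(d): satisfies the condition.

(c), (d)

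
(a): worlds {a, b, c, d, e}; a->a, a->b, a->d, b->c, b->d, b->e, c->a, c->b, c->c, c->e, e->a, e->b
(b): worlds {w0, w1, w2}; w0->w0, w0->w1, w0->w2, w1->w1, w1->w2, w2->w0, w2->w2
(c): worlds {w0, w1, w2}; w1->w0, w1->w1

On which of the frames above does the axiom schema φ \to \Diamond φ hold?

(b)

This is the axiom for reflexivity; its first-order frame correspondent is \forall x Rxx.
(a): fails — world b does not see itself.
(b): ✓.
(c): fails — world w0 does not see itself.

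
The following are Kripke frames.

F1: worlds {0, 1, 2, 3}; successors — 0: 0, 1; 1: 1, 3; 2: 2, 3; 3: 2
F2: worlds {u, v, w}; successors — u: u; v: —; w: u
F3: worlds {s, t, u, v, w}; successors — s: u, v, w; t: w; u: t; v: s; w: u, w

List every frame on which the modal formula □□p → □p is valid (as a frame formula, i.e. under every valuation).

Frame correspondent (Sahlqvist): ∀x ∀y (Rxy → ∃z (Rxz ∧ Rzy)) — i.e. density.
F1: ✓.
F2: ✓.
F3: fails — Rut but no z with Ruz and Rzt.

F1, F2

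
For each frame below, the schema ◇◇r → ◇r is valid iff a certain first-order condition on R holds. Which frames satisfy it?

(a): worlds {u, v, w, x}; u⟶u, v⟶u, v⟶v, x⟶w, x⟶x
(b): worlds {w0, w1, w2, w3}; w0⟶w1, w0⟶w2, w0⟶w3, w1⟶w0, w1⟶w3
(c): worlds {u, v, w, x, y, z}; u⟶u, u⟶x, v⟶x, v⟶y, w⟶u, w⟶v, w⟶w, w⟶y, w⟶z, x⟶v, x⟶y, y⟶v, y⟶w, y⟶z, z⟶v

The schema corresponds to transitivity: ∀x ∀y ∀z (Rxy ∧ Ryz → Rxz).
(a): condition met.
(b): fails — Rw1w0 and Rw0w1 but not Rw1w1.
(c): fails — Rwu and Rux but not Rwx.

(a)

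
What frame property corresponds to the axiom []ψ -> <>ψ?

This schema is the D axiom.
Its frame correspondent is seriality — forall x exists y Rxy.

seriality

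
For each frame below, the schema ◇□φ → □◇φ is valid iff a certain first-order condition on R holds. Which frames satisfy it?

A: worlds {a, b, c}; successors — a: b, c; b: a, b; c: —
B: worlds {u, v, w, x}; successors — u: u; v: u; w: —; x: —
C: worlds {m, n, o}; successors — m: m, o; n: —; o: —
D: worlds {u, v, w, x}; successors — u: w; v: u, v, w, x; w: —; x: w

B

Frame correspondent (Sahlqvist): ∀x ∀y ∀z (Rxy ∧ Rxz → ∃w (Ryw ∧ Rzw)) — i.e. convergence.
A: fails — Rac and Rac but c and c have no common successor.
B: satisfies the condition.
C: fails — Rmo and Rmo but o and o have no common successor.
D: fails — Ruw and Ruw but w and w have no common successor.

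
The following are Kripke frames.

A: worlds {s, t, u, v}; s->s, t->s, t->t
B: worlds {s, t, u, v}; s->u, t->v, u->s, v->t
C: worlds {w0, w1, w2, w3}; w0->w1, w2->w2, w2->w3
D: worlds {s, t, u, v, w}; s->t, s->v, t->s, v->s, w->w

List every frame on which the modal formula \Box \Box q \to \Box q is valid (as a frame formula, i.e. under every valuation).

Frame correspondent (Sahlqvist): \forall x \forall y (Rxy \to \exists z (Rxz \wedge Rzy)) — i.e. density.
A: satisfies the condition.
B: fails — Rsu but no z with Rsz and Rzu.
C: fails — Rw0w1 but no z with Rw0z and Rzw1.
D: fails — Rvs but no z with Rvz and Rzs.

A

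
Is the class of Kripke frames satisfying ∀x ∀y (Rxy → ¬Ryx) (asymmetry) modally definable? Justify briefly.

If a class were modally definable it would be closed under surjective bounded morphisms (Goldblatt–Thomason).
The 4-cycle (worlds 0,1,2,3 with 0→1→2→3→0) is asymmetric. Mapping every world to a single reflexive point • is a surjective bounded morphism, and the reflexive point is not asymmetric (R•• but asymmetry requires ¬R••).
So the class is not modally definable.

Not modally definable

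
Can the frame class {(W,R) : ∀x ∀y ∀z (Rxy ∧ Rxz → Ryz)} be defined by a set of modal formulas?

Yes, by ◇r → □◇r

Yes: it is the Euclidean property, defined by the 5 schema ◇r → □◇r.
Suppose ◇r→□◇r is valid. Take Rxy, Rxz and set V(r)={y}. Then ◇r at x, so □◇r at x, so ◇r at z, so some w with Rzw has r; w=y, i.e. Rzy. By symmetry of the argument, Ryz.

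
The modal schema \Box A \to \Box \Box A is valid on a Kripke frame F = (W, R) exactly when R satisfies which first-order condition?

This is the 4 axiom.
It corresponds to transitivity: \forall x \forall y \forall z (Rxy \wedge Ryz \to Rxz).

transitivity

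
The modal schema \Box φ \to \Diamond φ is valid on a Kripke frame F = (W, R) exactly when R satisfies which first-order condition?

seriality

This schema is the D axiom.
It corresponds to seriality: \forall x \exists y Rxy.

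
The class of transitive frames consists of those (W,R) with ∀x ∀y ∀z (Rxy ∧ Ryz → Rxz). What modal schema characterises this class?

A defining formula is □ψ → □□ψ (the 4 axiom).
Suppose □ψ→□□ψ is valid. Take Rxy, Ryz and set V(ψ)={w : Rxw}. Then □ψ at x, so □□ψ at x, so □ψ at y, so ψ at z, i.e. Rxz.

□ψ → □□ψ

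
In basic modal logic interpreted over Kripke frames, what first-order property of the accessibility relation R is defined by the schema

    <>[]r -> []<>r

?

convergence

Suppose ◇□r→□◇r is valid. Take Rxy, Rxz and set V(r)={w : Ryw}. Then □r at y so ◇□r at x, so □◇r at x, so ◇r at z, giving w with Rzw and Ryw.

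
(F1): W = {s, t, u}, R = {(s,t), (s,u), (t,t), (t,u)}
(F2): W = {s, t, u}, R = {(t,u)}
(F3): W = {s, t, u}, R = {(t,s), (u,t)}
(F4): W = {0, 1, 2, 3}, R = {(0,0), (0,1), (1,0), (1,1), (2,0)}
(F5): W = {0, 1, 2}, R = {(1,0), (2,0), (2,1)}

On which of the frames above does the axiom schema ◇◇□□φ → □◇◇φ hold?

The schema corresponds to a generalized confluence (Geach) condition: ∀x ∀y ∀z ((xR²y ∧ xRz) → ∃w (yR²w ∧ zR²w)).
(F1): fails — sR²t, sRu but no w with tR²w and uR²w.
(F2): condition met.
(F3): fails — uR²s, uRt but no w with sR²w and tR²w.
(F4): condition met.
(F5): fails — 2R²0, 2R0 but no w with 0R²w and 0R²w.

(F2), (F4)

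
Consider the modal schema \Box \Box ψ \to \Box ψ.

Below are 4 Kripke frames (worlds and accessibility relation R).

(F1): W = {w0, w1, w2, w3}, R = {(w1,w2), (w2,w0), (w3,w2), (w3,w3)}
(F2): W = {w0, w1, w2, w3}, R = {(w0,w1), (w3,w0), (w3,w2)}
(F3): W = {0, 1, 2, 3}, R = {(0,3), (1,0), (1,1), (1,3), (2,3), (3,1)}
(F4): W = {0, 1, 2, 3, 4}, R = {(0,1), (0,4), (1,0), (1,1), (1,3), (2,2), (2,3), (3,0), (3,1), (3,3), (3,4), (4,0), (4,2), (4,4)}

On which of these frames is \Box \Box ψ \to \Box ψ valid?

(F4)

The schema corresponds to density: \forall x \forall y (Rxy \to \exists z (Rxz \wedge Rzy)).
(F1): fails — Rw1w2 but no z with Rw1z and Rzw2.
(F2): fails — Rw0w1 but no z with Rw0z and Rzw1.
(F3): fails — R23 but no z with R2z and Rz3.
(F4): condition met.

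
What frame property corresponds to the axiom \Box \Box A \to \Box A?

Suppose □□A→□A is valid. Take Rxy and set V(A)={w : xR²w}. Then □□A at x, so □A at x, so A at y, i.e. ∃z(Rxz∧Rzy).

density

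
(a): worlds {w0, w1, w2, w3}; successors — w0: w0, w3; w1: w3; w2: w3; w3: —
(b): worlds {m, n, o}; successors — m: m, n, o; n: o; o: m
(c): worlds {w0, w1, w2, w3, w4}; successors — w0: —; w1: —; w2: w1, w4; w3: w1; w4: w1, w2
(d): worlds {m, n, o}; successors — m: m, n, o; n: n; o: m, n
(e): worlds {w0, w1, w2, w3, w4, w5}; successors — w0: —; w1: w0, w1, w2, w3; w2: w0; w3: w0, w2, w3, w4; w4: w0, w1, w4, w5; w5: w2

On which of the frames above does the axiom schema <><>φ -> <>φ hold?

(a)

This is the axiom for transitivity; its first-order frame correspondent is forall x forall y forall z (Rxy & Ryz -> Rxz).
(a): holds.
(b): fails — Rom and Rmo but not Roo.
(c): fails — Rw2w4 and Rw4w2 but not Rw2w2.
(d): fails — Rom and Rmo but not Roo.
(e): fails — Rw5w2 and Rw2w0 but not Rw5w0.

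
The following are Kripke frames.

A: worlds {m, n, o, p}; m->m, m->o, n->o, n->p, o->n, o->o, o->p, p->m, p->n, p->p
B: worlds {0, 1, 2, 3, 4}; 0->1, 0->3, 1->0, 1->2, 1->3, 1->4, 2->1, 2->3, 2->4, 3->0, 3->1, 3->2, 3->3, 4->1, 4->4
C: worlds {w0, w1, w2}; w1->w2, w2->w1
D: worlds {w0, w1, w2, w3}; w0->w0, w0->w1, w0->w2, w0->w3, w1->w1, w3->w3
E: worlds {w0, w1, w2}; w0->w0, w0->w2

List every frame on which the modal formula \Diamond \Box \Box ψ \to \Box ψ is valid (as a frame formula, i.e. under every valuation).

This is the axiom for a generalized confluence (Geach) condition; its first-order frame correspondent is \forall x \forall y \forall z ((xRy \wedge xRz) \to \exists w (y R^2 w \wedge z = w)).
A: holds.
B: holds.
C: holds.
D: fails — w0Rw1, w0Rw0 but no w with w1R²w and w0=w.
E: fails — w0Rw2, w0Rw0 but no w with w2R²w and w0=w.

A, B, C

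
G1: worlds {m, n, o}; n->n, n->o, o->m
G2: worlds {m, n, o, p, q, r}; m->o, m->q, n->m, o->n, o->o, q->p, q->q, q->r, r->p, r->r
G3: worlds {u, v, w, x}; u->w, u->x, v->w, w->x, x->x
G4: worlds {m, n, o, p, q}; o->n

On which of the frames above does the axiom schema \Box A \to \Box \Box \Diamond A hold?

G4

This is the axiom for a generalized confluence (Geach) condition; its first-order frame correspondent is \forall x \forall z (x R^2 z \to \exists w (xRw \wedge zRw)).
G1: fails — nR²m but no w with nRw and mRw.
G2: fails — mR²n but no w with mRw and nRw.
G3: fails — vR²x but no t with vRt and xRt.
G4: satisfies the condition.
Valid on: G4.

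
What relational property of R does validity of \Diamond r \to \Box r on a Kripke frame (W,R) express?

partial functionality

This is the CD axiom.
It corresponds to partial functionality: \forall x \forall y \forall z (Rxy \wedge Rxz \to y = z).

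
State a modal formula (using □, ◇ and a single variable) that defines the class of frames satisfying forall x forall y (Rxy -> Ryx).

s → □◇s

A defining formula is s → □◇s (the B axiom).
Suppose s→□◇s is valid. Take Rxy and set V(s)={x}. Then s at x, so □◇s at x, so ◇s at y, so some z with Ryz has s; z=x, i.e. Ryx.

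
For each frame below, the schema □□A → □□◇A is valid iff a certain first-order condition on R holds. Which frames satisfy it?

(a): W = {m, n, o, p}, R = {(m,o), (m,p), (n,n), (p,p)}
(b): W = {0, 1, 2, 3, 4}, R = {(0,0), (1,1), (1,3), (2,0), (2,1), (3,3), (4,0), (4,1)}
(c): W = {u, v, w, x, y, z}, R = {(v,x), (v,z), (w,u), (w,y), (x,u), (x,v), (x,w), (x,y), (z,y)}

This is the axiom for a generalized confluence (Geach) condition; its first-order frame correspondent is ∀x ∀z (xR²z → ∃w (xR²w ∧ zRw)).
(a): condition met.
(b): condition met.
(c): fails — vR²u but no t with vR²t and uRt.

(a), (b)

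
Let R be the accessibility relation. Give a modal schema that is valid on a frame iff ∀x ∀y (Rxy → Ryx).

This is symmetry; the standard corresponding axiom is B: r → □◇r.

r → □◇r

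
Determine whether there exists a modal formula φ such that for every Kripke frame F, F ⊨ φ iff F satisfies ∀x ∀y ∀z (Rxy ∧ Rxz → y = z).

Definable; ◇r → □r defines it

Yes: it is partial functionality, defined by the CD schema ◇r → □r.
Suppose ◇r→□r is valid. Take Rxy, Rxz and set V(r)={y}. Then ◇r at x, so □r at x, so r at z, i.e. z=y.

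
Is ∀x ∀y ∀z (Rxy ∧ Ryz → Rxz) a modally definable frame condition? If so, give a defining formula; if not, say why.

This is a Sahlqvist condition; the 4 axiom □r → □□r defines it.
Suppose □r→□□r is valid. Take Rxy, Ryz and set V(r)={w : Rxw}. Then □r at x, so □□r at x, so □r at y, so r at z, i.e. Rxz.

Yes — defined by □r → □□r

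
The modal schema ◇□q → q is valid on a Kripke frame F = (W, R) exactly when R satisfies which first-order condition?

This is frame-equivalent to q → □◇q (substitute ¬q for q and contrapose).
Suppose q→□◇q is valid. Take Rxy and set V(q)={x}. Then q at x, so □◇q at x, so ◇q at y, so some z with Ryz has q; z=x, i.e. Ryx.
Conversely, on a frame with symmetry the schema holds at every world under every valuation.
So the correspondent is symmetry.

Symmetry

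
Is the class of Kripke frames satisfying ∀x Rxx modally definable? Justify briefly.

The condition is reflexivity. A defining modal formula is □p → p.
Suppose □p→p is valid. At any x set V(p)={w : Rxw}. Then □p holds at x, so p holds at x, i.e. Rxx.

Yes — defined by □p → p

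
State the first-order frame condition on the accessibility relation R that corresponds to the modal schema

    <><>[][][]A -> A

This is a Sahlqvist (Geach-type) schema ◇^2□^3A → □^0◇^0A.
Minimal-valuation argument: fix x; take any y with xR^2y and any z with xR^0z. Set V(A) to the set of worlds R-reachable from y in exactly 3 steps. Then □^3A holds at y, so the antecedent holds at x; validity forces ◇^0A at z, giving a w with zR^0w and yR^3w.
First-order correspondent: forall x forall y (x R^2 y -> exists w (y R^3 w & x = w)).

forall x forall y (x R^2 y -> exists w (y R^3 w & x = w))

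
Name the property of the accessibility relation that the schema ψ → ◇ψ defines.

This is frame-equivalent to □ψ → ψ (substitute ¬ψ for ψ and contrapose).
Suppose □ψ→ψ is valid. At any x set V(ψ)={w : Rxw}. Then □ψ holds at x, so ψ holds at x, i.e. Rxx.

reflexivity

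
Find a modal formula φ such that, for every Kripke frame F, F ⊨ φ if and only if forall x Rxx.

A defining formula is □ψ → ψ (the T axiom).
Suppose □ψ→ψ is valid. At any x set V(ψ)={w : Rxw}. Then □ψ holds at x, so ψ holds at x, i.e. Rxx.

□ψ → ψ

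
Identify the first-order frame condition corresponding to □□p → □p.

Density

Suppose □□p→□p is valid. Take Rxy and set V(p)={w : xR²w}. Then □□p at x, so □p at x, so p at y, i.e. ∃z(Rxz∧Rzy).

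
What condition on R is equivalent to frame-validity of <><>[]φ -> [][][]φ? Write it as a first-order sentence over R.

forall x forall y forall z ((x R^2 y & x R^3 z) -> exists w (yRw & z = w))

This is a Sahlqvist (Geach-type) schema ◇^2□^1φ → □^3◇^0φ.
Minimal-valuation argument: fix x; take any y with xR^2y and any z with xR^3z. Set V(φ) to the set of worlds R-reachable from y in exactly 1 step. Then □^1φ holds at y, so the antecedent holds at x; validity forces ◇^0φ at z, giving a w with zR^0w and yR^1w.
First-order correspondent: forall x forall y forall z ((x R^2 y & x R^3 z) -> exists w (yRw & z = w)).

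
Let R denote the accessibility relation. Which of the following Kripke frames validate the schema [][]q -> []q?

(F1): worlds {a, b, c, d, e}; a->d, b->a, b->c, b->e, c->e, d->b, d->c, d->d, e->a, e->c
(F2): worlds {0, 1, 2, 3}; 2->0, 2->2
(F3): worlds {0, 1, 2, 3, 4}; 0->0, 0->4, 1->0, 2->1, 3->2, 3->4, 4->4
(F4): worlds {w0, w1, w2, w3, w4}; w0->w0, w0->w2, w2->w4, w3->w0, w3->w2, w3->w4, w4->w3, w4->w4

The schema corresponds to density: forall x forall y (Rxy -> exists z (Rxz & Rzy)).
(F1): fails — Rea but no z with Rez and Rza.
(F2): satisfies the condition.
(F3): fails — R32 but no z with R3z and Rz2.
(F4): satisfies the condition.
Valid on: (F2), (F4).

(F2), (F4)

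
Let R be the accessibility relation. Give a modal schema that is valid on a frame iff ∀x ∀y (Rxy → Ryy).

□(□ψ → ψ)

A defining formula is □(□ψ → ψ) (the T□ axiom).
Suppose □(□ψ→ψ) is valid. Take Rxy and set V(ψ)={w : Ryw}. Then at y, □ψ holds; since □(□ψ→ψ) at x, □ψ→ψ at y, so ψ at y, i.e. Ryy.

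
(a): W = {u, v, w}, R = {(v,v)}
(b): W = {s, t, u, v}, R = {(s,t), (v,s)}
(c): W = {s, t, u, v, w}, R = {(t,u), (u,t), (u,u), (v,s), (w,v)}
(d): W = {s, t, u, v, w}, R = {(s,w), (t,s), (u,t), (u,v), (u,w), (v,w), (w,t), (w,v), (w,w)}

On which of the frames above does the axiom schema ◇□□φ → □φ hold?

This is the axiom for a generalized confluence (Geach) condition; its first-order frame correspondent is ∀x ∀y ∀z ((xRy ∧ xRz) → ∃w (yR²w ∧ z = w)).
(a): condition met.
(b): fails — sRt, sRt but no w with tR²w and t=w.
(c): fails — vRs, vRs but no w* with sR²w* and s=w*.
(d): fails — tRs, tRs but no w* with sR²w* and s=w*.

(a)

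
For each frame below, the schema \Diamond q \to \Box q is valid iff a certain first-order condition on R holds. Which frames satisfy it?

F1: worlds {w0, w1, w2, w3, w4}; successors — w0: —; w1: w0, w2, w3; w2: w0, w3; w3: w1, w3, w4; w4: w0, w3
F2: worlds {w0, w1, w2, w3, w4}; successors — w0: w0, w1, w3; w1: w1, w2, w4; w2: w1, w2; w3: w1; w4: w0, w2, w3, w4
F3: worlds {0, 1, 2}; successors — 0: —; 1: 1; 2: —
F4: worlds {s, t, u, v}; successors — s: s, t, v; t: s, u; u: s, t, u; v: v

F3

This is the axiom for partial functionality; its first-order frame correspondent is \forall x \forall y \forall z (Rxy \wedge Rxz \to y = z).
F1: fails — w1 sees both w0 and w2.
F2: fails — w0 sees both w0 and w1.
F3: condition met.
F4: fails — s sees both s and t.
Valid on: F3.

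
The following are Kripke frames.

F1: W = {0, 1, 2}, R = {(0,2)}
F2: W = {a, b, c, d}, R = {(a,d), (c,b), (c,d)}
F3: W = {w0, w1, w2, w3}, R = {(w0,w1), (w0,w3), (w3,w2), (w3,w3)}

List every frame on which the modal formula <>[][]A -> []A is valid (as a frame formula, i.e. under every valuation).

none

The schema corresponds to a generalized confluence (Geach) condition: forall x forall y forall z ((xRy & xRz) -> exists w (y R^2 w & z = w)).
F1: fails — 0R2, 0R2 but no w with 2R²w and 2=w.
F2: fails — aRd, aRd but no w with dR²w and d=w.
F3: fails — w0Rw1, w0Rw1 but no w with w1R²w and w1=w.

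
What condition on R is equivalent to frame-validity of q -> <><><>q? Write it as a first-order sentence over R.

This is a Sahlqvist (Geach-type) schema ◇^0□^0q → □^0◇^3q.
First-order correspondent: forall x exists w (x = w & x R^3 w).

forall x exists w (x = w & x R^3 w)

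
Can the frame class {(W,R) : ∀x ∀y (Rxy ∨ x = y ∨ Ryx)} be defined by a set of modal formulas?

If a class were modally definable it would be closed under disjoint unions (Goldblatt–Thomason).
Take 4 disjoint single-world reflexive frames: each is trivially connected, but their disjoint union has 4 worlds with no edge between distinct components, so it is not connected.
So no modal formula (or set of formulas) defines exactly the connected frames.

Not definable by any modal formula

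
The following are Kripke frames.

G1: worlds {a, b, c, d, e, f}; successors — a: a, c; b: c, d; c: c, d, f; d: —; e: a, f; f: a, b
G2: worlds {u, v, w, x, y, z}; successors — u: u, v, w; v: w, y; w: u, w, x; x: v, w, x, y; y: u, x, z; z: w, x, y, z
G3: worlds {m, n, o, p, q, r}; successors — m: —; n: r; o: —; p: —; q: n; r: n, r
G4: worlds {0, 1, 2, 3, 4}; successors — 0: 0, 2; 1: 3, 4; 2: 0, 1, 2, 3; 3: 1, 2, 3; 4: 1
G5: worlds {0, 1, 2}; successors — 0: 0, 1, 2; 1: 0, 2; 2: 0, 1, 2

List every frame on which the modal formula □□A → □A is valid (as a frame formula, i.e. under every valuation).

The schema corresponds to density: ∀x ∀y (Rxy → ∃z (Rxz ∧ Rzy)).
G1: fails — Ref but no z with Rez and Rzf.
G2: fails — Rvy but no t with Rvt and Rty.
G3: fails — Rqn but no z with Rqz and Rzn.
G4: fails — R14 but no z with R1z and Rz4.
G5: holds.
Valid on: G5.

G5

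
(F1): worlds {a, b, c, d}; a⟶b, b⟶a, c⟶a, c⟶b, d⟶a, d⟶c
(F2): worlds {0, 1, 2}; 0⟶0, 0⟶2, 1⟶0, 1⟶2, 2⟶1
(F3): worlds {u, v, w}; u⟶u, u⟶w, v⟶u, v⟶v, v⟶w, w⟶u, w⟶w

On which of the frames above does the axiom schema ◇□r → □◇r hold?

Frame correspondent (Sahlqvist): ∀x ∀y ∀z (Rxy ∧ Rxz → ∃w (Ryw ∧ Rzw)) — i.e. convergence.
(F1): fails — Rcb and Rca but b and a have no common successor.
(F2): fails — R00 and R02 but 0 and 2 have no common successor.
(F3): holds.
Valid on: (F3).

(F3)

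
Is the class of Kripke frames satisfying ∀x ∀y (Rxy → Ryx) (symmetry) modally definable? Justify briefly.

Definable; r → □◇r defines it

The condition is symmetry. A defining modal formula is r → □◇r.
Suppose r→□◇r is valid. Take Rxy and set V(r)={x}. Then r at x, so □◇r at x, so ◇r at y, so some z with Ryz has r; z=x, i.e. Ryx.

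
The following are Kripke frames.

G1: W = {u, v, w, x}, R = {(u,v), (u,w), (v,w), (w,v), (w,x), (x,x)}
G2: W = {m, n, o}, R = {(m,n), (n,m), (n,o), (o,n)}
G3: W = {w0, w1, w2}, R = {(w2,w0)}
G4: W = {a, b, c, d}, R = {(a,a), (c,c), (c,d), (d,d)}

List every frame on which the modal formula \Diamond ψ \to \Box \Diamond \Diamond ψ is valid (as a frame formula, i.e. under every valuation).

Frame correspondent (Sahlqvist): \forall x \forall y \forall z ((xRy \wedge xRz) \to \exists w (y = w \wedge z R^2 w)) — i.e. a generalized confluence (Geach) condition.
G1: fails — uRv, uRw but no t with v=t and wR²t.
G2: condition met.
G3: fails — w2Rw0, w2Rw0 but no w with w0=w and w0R²w.
G4: fails — cRc, cRd but no w with c=w and dR²w.

G2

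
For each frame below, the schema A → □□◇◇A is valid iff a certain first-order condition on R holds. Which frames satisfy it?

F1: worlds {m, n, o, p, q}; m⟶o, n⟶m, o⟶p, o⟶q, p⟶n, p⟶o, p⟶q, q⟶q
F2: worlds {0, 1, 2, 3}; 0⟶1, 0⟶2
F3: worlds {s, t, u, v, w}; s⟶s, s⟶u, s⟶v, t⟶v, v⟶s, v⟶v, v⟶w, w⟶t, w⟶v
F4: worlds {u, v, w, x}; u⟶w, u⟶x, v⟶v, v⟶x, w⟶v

F2

This is the axiom for a generalized confluence (Geach) condition; its first-order frame correspondent is ∀x ∀z (xR²z → ∃w (x = w ∧ zR²w)).
F1: fails — mR²q but no w with m=w and qR²w.
F2: satisfies the condition.
F3: fails — sR²u but no w* with s=w* and uR²w*.
F4: fails — uR²v but no t with u=t and vR²t.
Valid on: F2.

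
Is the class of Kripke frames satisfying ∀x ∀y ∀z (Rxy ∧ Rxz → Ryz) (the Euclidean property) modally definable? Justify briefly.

Definable; ◇p → □◇p defines it

The condition is the Euclidean property. A defining modal formula is ◇p → □◇p.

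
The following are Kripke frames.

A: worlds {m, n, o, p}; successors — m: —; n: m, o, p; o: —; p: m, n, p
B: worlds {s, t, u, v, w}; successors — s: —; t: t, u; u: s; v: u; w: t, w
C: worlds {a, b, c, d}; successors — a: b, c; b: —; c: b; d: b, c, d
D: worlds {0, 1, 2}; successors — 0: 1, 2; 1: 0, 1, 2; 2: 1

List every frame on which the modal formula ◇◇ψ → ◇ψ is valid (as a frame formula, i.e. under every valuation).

This is the axiom for transitivity; its first-order frame correspondent is ∀x ∀y ∀z (Rxy ∧ Ryz → Rxz).
A: fails — Rpn and Rno but not Rpo.
B: fails — Rwt and Rtu but not Rwu.
C: satisfies the condition.
D: fails — R01 and R10 but not R00.
Valid on: C.

C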